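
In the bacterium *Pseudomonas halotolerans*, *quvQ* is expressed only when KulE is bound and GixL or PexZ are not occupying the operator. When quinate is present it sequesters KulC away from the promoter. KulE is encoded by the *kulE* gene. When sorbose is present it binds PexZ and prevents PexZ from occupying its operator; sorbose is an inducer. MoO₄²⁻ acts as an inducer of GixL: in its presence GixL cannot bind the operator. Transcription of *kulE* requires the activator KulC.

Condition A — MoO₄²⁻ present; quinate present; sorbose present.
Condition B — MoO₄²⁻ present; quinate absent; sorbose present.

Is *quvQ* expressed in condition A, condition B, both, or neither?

B only

Condition A:
MoO₄²⁻ is present, so GixL is inactive.
Quinate is present, so KulC is inactive.
Required activator KulC is absent, so *kulE* is not transcribed.
So KulE is not produced.
Sorbose is present, so PexZ is inactive.
Required activator KulE is absent, so *quvQ* is not transcribed.
→ *quvQ* is OFF in A.
Condition B:
MoO₄²⁻ is present, so GixL is inactive.
Quinate is absent, so KulC is active.
No repressor is bound and KulC is active, so *kulE* is transcribed.
So KulE is produced and active.
Sorbose is present, so PexZ is inactive.
No repressor is bound and KulE is active, so *quvQ* is transcribed.
→ *quvQ* is ON in B.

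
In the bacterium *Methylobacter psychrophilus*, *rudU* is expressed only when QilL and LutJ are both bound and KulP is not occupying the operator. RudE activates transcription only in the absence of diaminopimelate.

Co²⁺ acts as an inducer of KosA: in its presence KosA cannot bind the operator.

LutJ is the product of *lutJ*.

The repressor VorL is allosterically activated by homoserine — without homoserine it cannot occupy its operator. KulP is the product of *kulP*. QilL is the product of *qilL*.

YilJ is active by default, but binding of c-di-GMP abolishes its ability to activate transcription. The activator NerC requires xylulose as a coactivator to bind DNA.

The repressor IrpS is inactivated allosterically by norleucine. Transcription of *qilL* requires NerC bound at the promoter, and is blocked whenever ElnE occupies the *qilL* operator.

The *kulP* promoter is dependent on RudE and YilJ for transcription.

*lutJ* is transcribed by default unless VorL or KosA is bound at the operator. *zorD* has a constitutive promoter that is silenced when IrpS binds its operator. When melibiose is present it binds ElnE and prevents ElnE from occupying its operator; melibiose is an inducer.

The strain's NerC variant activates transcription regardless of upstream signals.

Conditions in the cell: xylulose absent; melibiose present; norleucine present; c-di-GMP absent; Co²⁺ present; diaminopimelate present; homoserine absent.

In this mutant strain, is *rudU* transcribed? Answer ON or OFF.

ON

Diaminopimelate is present, so RudE is inactive.
c-di-GMP is absent, so YilJ is active.
Required activator RudE is absent, so *kulP* is not transcribed.
So KulP is not produced.
NerC is constitutively active in this strain.
Melibiose is present, so ElnE is inactive.
No repressor is bound and NerC is active, so *qilL* is transcribed.
So QilL is produced and active.
Homoserine is absent, so VorL is inactive.
Co²⁺ is present, so KosA is inactive.
With no repressor bound, *lutJ* is transcribed.
So LutJ is produced and active.
No repressor is bound and QilL and LutJ are active, so *rudU* is transcribed.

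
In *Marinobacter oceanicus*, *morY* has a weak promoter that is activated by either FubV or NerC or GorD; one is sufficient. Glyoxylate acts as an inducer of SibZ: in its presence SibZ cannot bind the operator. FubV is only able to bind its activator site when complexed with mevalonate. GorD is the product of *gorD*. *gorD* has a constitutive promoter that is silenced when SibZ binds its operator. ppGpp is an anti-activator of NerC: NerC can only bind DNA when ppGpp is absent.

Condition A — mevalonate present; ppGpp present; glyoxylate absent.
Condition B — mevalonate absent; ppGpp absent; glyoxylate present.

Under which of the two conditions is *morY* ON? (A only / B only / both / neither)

Condition A:
Mevalonate is present, so FubV is active.
ppGpp is present, so NerC is inactive.
Glyoxylate is absent, so SibZ is active.
With repressor SibZ bound, *gorD* is not transcribed.
So GorD is not produced.
Activator FubV is present, so *morY* is transcribed.
→ *morY* is ON in A.
Condition B:
Mevalonate is absent, so FubV is inactive.
ppGpp is absent, so NerC is active.
Glyoxylate is present, so SibZ is inactive.
With no repressor bound, *gorD* is transcribed.
So GorD is produced and active.
Activator NerC is present, so *morY* is transcribed.
→ *morY* is ON in B.

both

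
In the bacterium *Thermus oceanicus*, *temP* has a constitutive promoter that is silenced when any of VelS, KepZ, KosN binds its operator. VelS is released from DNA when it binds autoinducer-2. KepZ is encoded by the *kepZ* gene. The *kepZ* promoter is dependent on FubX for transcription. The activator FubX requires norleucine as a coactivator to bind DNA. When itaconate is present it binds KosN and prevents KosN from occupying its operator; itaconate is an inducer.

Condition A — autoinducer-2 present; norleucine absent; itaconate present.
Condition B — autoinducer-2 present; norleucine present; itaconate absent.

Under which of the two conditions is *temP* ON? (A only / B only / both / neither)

Condition A:
Autoinducer-2 is present, so VelS is inactive.
Norleucine is absent, so FubX is inactive.
Required activator FubX is absent, so *kepZ* is not transcribed.
So KepZ is not produced.
Itaconate is present, so KosN is inactive.
With no repressor bound, *temP* is transcribed.
→ *temP* is ON in A.
Condition B:
Autoinducer-2 is present, so VelS is inactive.
Norleucine is present, so FubX is active.
No repressor is bound and FubX is active, so *kepZ* is transcribed.
So KepZ is produced and active.
Itaconate is absent, so KosN is active.
With repressor KepZ bound, *temP* is not transcribed.
→ *temP* is OFF in B.

A only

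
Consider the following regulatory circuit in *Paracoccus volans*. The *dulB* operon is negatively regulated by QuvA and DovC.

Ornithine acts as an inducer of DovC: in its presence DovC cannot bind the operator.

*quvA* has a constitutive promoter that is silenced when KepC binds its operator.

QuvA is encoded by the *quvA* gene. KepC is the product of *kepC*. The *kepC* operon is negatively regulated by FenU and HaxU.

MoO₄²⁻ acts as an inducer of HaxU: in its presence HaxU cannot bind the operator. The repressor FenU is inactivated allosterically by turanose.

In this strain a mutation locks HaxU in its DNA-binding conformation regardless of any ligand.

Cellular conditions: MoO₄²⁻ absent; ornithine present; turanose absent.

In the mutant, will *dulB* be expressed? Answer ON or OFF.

Turanose is absent, so FenU is active.
HaxU is constitutively active in this strain.
With repressor FenU bound, *kepC* is not transcribed.
So KepC is not produced.
With no repressor bound, *quvA* is transcribed.
So QuvA is produced and active.
Ornithine is present, so DovC is inactive.
With repressor QuvA bound, *dulB* is not transcribed.

OFF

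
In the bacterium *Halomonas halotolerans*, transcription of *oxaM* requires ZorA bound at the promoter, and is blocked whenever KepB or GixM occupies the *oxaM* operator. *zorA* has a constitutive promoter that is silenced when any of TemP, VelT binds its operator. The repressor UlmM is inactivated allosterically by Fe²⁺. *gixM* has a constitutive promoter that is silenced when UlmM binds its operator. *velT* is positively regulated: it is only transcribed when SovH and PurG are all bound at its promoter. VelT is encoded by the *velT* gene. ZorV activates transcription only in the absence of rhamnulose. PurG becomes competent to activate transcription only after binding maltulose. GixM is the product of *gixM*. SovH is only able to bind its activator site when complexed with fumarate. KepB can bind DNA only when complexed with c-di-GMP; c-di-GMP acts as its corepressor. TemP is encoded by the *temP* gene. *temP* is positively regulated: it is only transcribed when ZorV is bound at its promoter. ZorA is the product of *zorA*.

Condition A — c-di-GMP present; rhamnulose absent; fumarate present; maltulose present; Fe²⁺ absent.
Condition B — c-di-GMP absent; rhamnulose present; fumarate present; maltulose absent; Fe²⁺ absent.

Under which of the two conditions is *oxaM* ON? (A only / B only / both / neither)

B only

Condition A:
c-di-GMP is present, so KepB is active.
Rhamnulose is absent, so ZorV is active.
No repressor is bound and ZorV is active, so *temP* is transcribed.
So TemP is produced and active.
Fumarate is present, so SovH is active.
Maltulose is present, so PurG is active.
No repressor is bound and SovH and PurG are active, so *velT* is transcribed.
So VelT is produced and active.
With repressor TemP bound, *zorA* is not transcribed.
So ZorA is not produced.
Fe²⁺ is absent, so UlmM is active.
With repressor UlmM bound, *gixM* is not transcribed.
So GixM is not produced.
With repressor KepB bound, *oxaM* is not transcribed.
→ *oxaM* is OFF in A.
Condition B:
c-di-GMP is absent, so KepB is inactive.
Rhamnulose is present, so ZorV is inactive.
Required activator ZorV is absent, so *temP* is not transcribed.
So TemP is not produced.
Fumarate is present, so SovH is active.
Maltulose is absent, so PurG is inactive.
Required activator PurG is absent, so *velT* is not transcribed.
So VelT is not produced.
With no repressor bound, *zorA* is transcribed.
So ZorA is produced and active.
Fe²⁺ is absent, so UlmM is active.
With repressor UlmM bound, *gixM* is not transcribed.
So GixM is not produced.
No repressor is bound and ZorA is active, so *oxaM* is transcribed.
→ *oxaM* is ON in B.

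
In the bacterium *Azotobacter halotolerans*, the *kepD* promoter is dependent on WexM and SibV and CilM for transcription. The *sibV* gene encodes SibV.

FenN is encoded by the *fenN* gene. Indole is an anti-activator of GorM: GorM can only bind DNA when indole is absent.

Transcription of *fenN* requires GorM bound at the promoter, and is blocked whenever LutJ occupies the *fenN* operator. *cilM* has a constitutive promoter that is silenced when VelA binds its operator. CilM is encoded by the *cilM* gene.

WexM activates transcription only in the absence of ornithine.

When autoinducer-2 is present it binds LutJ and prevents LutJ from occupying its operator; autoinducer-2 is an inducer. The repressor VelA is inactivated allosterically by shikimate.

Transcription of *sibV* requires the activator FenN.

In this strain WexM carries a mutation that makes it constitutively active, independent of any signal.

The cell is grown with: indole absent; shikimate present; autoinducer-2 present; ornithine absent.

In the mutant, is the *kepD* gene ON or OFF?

ON

WexM is constitutively active in this strain.
Autoinducer-2 is present, so LutJ is inactive.
Indole is absent, so GorM is active.
No repressor is bound and GorM is active, so *fenN* is transcribed.
So FenN is produced and active.
No repressor is bound and FenN is active, so *sibV* is transcribed.
So SibV is produced and active.
Shikimate is present, so VelA is inactive.
With no repressor bound, *cilM* is transcribed.
So CilM is produced and active.
No repressor is bound and WexM and SibV and CilM are active, so *kepD* is transcribed.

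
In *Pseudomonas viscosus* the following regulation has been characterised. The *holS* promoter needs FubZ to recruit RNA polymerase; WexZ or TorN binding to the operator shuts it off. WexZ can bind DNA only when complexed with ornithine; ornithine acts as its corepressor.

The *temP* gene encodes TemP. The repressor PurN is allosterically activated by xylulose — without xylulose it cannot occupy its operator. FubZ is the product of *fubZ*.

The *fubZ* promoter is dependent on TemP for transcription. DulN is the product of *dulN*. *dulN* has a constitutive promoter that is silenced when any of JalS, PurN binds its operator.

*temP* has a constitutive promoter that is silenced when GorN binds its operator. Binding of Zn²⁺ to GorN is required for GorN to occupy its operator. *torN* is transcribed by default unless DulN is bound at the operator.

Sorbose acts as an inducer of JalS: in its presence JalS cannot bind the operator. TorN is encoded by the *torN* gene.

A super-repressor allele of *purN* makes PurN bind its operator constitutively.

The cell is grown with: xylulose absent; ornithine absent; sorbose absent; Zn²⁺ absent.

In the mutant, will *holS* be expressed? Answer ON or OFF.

Ornithine is absent, so WexZ is inactive.
Sorbose is absent, so JalS is active.
PurN is constitutively active in this strain.
With repressor JalS bound, *dulN* is not transcribed.
So DulN is not produced.
With no repressor bound, *torN* is transcribed.
So TorN is produced and active.
Zn²⁺ is absent, so GorN is inactive.
With no repressor bound, *temP* is transcribed.
So TemP is produced and active.
No repressor is bound and TemP is active, so *fubZ* is transcribed.
So FubZ is produced and active.
With repressor TorN bound, *holS* is not transcribed.

OFF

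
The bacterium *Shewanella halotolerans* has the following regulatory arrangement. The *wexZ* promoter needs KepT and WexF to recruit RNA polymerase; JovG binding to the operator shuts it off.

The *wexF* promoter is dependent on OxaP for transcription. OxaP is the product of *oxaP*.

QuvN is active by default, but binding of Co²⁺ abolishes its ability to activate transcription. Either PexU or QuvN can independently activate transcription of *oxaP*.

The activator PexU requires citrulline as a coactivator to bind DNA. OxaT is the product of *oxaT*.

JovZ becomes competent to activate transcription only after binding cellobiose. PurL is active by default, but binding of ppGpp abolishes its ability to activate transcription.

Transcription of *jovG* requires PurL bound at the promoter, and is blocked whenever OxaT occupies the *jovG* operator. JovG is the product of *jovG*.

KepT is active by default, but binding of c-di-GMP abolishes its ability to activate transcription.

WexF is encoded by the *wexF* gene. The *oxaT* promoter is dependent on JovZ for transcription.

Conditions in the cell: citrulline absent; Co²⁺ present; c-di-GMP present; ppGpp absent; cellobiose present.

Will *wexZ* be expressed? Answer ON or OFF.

OFF

Cellobiose is present, so JovZ is active.
No repressor is bound and JovZ is active, so *oxaT* is transcribed.
So OxaT is produced and active.
ppGpp is absent, so PurL is active.
With repressor OxaT bound, *jovG* is not transcribed.
So JovG is not produced.
c-di-GMP is present, so KepT is inactive.
Citrulline is absent, so PexU is inactive.
Co²⁺ is present, so QuvN is inactive.
No activator is available at the *oxaP* promoter, so *oxaP* is not transcribed.
So OxaP is not produced.
Required activator OxaP is absent, so *wexF* is not transcribed.
So WexF is not produced.
Required activator KepT is absent, so *wexZ* is not transcribed.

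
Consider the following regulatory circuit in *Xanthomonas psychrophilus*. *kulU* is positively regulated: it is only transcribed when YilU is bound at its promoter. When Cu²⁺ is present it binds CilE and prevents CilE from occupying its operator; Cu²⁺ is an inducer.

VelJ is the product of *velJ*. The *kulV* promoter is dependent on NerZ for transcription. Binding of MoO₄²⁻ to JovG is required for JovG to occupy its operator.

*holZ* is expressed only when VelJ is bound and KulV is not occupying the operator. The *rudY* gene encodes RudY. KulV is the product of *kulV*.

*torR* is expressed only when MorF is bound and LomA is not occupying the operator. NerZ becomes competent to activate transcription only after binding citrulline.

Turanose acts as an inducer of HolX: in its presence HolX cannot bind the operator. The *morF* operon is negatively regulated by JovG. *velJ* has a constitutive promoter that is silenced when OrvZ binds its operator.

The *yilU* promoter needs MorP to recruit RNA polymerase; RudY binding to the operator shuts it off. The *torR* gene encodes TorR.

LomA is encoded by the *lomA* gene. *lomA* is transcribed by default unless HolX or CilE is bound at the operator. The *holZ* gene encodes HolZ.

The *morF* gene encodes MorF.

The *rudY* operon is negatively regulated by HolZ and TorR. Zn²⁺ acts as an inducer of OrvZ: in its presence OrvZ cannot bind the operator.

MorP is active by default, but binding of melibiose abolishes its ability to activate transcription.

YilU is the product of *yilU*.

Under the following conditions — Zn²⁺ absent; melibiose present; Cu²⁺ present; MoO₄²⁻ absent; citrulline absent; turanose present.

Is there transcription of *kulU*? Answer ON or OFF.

OFF

Zn²⁺ is absent, so OrvZ is active.
With repressor OrvZ bound, *velJ* is not transcribed.
So VelJ is not produced.
Citrulline is absent, so NerZ is inactive.
Required activator NerZ is absent, so *kulV* is not transcribed.
So KulV is not produced.
Required activator VelJ is absent, so *holZ* is not transcribed.
So HolZ is not produced.
Turanose is present, so HolX is inactive.
Cu²⁺ is present, so CilE is inactive.
With no repressor bound, *lomA* is transcribed.
So LomA is produced and active.
MoO₄²⁻ is absent, so JovG is inactive.
With no repressor bound, *morF* is transcribed.
So MorF is produced and active.
With repressor LomA bound, *torR* is not transcribed.
So TorR is not produced.
With no repressor bound, *rudY* is transcribed.
So RudY is produced and active.
Melibiose is present, so MorP is inactive.
With repressor RudY bound, *yilU* is not transcribed.
So YilU is not produced.
Required activator YilU is absent, so *kulU* is not transcribed.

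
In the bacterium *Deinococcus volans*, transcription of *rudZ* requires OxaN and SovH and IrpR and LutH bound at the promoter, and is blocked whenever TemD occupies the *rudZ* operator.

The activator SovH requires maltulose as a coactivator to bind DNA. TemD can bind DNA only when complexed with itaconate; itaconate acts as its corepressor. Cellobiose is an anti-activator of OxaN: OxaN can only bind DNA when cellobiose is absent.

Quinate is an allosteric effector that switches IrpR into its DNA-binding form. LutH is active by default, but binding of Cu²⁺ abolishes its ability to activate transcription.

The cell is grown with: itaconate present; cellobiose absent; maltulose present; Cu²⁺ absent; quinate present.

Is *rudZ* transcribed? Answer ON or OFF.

Cellobiose is absent, so OxaN is active.
Itaconate is present, so TemD is active.
Maltulose is present, so SovH is active.
Quinate is present, so IrpR is active.
Cu²⁺ is absent, so LutH is active.
With repressor TemD bound, *rudZ* is not transcribed.

OFF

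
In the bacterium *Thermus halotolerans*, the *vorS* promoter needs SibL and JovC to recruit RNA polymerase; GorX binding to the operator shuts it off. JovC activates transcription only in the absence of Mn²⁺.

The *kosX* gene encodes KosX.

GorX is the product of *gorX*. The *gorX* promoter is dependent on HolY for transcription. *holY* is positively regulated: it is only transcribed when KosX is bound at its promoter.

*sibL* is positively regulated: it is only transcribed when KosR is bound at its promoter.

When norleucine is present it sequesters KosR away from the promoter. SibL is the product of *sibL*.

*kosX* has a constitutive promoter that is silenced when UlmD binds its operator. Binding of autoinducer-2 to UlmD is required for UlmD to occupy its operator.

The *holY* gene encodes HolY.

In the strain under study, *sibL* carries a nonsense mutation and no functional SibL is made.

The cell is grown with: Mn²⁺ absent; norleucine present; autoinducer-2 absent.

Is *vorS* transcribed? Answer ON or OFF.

OFF

SibL is non-functional in this strain, so it has no effect.
Mn²⁺ is absent, so JovC is active.
Autoinducer-2 is absent, so UlmD is inactive.
With no repressor bound, *kosX* is transcribed.
So KosX is produced and active.
No repressor is bound and KosX is active, so *holY* is transcribed.
So HolY is produced and active.
No repressor is bound and HolY is active, so *gorX* is transcribed.
So GorX is produced and active.
With repressor GorX bound, *vorS* is not transcribed.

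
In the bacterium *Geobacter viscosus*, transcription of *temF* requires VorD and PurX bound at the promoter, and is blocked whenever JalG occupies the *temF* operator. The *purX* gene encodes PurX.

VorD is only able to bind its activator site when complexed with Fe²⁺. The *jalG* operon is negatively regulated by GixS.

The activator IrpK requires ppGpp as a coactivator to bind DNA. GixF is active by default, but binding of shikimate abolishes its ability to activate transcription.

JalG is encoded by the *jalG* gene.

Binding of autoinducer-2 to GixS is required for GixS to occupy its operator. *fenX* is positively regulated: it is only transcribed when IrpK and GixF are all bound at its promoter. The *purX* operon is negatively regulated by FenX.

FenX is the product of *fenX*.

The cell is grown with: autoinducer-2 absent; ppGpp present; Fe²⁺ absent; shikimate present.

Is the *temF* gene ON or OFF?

OFF

Fe²⁺ is absent, so VorD is inactive.
Autoinducer-2 is absent, so GixS is inactive.
With no repressor bound, *jalG* is transcribed.
So JalG is produced and active.
ppGpp is present, so IrpK is active.
Shikimate is present, so GixF is inactive.
Required activator GixF is absent, so *fenX* is not transcribed.
So FenX is not produced.
With no repressor bound, *purX* is transcribed.
So PurX is produced and active.
With repressor JalG bound, *temF* is not transcribed.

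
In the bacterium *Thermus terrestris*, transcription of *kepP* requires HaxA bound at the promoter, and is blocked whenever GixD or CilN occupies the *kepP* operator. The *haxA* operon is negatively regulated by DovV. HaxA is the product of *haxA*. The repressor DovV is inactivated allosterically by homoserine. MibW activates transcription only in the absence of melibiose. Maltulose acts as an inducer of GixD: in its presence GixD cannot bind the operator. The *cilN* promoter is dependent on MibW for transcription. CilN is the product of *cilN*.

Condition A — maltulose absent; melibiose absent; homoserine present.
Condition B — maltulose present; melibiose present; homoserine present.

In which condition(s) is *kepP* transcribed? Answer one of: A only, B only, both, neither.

B only

Condition A:
Maltulose is absent, so GixD is active.
Melibiose is absent, so MibW is active.
No repressor is bound and MibW is active, so *cilN* is transcribed.
So CilN is produced and active.
Homoserine is present, so DovV is inactive.
With no repressor bound, *haxA* is transcribed.
So HaxA is produced and active.
With repressor GixD bound, *kepP* is not transcribed.
→ *kepP* is OFF in A.
Condition B:
Maltulose is present, so GixD is inactive.
Melibiose is present, so MibW is inactive.
Required activator MibW is absent, so *cilN* is not transcribed.
So CilN is not produced.
Homoserine is present, so DovV is inactive.
With no repressor bound, *haxA* is transcribed.
So HaxA is produced and active.
No repressor is bound and HaxA is active, so *kepP* is transcribed.
→ *kepP* is ON in B.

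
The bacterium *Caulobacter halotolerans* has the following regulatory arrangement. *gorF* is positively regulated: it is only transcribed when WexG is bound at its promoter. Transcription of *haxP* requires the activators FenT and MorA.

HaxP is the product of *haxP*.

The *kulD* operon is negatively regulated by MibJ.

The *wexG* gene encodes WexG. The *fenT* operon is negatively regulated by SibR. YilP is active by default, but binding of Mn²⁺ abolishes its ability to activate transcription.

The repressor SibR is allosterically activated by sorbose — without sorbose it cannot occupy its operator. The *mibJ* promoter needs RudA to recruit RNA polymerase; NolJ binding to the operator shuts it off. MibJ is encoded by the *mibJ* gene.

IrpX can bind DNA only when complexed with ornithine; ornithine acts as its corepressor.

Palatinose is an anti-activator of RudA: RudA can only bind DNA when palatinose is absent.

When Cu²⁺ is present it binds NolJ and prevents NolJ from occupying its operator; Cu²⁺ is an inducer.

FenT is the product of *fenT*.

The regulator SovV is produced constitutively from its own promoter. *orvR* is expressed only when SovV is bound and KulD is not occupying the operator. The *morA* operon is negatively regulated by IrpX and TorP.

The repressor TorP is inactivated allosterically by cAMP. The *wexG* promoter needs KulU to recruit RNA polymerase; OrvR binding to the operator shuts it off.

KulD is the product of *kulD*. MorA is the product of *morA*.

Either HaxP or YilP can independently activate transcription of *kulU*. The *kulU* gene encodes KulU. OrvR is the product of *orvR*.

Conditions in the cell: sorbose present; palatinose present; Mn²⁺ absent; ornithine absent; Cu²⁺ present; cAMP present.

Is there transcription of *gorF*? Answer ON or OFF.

ON

Cu²⁺ is present, so NolJ is inactive.
Palatinose is present, so RudA is inactive.
Required activator RudA is absent, so *mibJ* is not transcribed.
So MibJ is not produced.
With no repressor bound, *kulD* is transcribed.
So KulD is produced and active.
SovV is produced constitutively and is active.
With repressor KulD bound, *orvR* is not transcribed.
So OrvR is not produced.
Sorbose is present, so SibR is active.
With repressor SibR bound, *fenT* is not transcribed.
So FenT is not produced.
Ornithine is absent, so IrpX is inactive.
cAMP is present, so TorP is inactive.
With no repressor bound, *morA* is transcribed.
So MorA is produced and active.
Required activator FenT is absent, so *haxP* is not transcribed.
So HaxP is not produced.
Mn²⁺ is absent, so YilP is active.
Activator YilP is present, so *kulU* is transcribed.
So KulU is produced and active.
No repressor is bound and KulU is active, so *wexG* is transcribed.
So WexG is produced and active.
No repressor is bound and WexG is active, so *gorF* is transcribed.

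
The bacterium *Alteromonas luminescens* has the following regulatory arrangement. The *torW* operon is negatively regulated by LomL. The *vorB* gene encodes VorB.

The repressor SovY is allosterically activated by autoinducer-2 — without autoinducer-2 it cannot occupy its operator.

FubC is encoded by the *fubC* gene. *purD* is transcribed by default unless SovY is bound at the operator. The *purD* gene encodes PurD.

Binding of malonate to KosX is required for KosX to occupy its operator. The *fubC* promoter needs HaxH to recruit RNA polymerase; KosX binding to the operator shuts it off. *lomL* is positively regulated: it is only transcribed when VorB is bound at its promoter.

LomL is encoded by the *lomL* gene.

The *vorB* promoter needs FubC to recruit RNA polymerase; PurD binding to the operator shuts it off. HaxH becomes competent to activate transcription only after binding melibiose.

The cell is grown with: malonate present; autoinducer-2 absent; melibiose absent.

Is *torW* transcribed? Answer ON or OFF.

Malonate is present, so KosX is active.
Melibiose is absent, so HaxH is inactive.
With repressor KosX bound, *fubC* is not transcribed.
So FubC is not produced.
Autoinducer-2 is absent, so SovY is inactive.
With no repressor bound, *purD* is transcribed.
So PurD is produced and active.
With repressor PurD bound, *vorB* is not transcribed.
So VorB is not produced.
Required activator VorB is absent, so *lomL* is not transcribed.
So LomL is not produced.
With no repressor bound, *torW* is transcribed.

ON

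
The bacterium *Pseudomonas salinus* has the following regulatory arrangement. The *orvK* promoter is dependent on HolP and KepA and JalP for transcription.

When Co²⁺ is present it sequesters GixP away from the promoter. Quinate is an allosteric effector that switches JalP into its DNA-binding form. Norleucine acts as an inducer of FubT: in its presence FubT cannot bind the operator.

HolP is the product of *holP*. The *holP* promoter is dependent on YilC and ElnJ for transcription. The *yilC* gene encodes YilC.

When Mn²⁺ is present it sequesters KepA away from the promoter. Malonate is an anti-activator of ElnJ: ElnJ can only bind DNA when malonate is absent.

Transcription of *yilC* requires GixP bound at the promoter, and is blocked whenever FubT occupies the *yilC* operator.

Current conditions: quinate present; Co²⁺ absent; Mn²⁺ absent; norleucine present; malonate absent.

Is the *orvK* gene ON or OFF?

Co²⁺ is absent, so GixP is active.
Norleucine is present, so FubT is inactive.
No repressor is bound and GixP is active, so *yilC* is transcribed.
So YilC is produced and active.
Malonate is absent, so ElnJ is active.
No repressor is bound and YilC and ElnJ are active, so *holP* is transcribed.
So HolP is produced and active.
Mn²⁺ is absent, so KepA is active.
Quinate is present, so JalP is active.
No repressor is bound and HolP and KepA and JalP are active, so *orvK* is transcribed.

ON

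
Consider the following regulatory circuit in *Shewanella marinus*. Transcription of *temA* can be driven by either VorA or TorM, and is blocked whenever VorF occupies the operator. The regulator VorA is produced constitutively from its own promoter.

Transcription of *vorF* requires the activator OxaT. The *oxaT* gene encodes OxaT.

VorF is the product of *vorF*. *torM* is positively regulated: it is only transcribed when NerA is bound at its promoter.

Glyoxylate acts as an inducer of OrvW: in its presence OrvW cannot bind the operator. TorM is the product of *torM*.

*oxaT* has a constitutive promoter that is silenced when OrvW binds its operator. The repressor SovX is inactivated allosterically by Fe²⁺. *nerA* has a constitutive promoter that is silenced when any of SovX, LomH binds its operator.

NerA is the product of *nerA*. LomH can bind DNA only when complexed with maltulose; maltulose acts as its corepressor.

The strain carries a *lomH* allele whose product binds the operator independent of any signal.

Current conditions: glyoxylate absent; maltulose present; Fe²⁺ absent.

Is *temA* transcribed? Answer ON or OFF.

ON

Glyoxylate is absent, so OrvW is active.
With repressor OrvW bound, *oxaT* is not transcribed.
So OxaT is not produced.
Required activator OxaT is absent, so *vorF* is not transcribed.
So VorF is not produced.
VorA is produced constitutively and is active.
Fe²⁺ is absent, so SovX is active.
LomH is constitutively active in this strain.
With repressor SovX bound, *nerA* is not transcribed.
So NerA is not produced.
Required activator NerA is absent, so *torM* is not transcribed.
So TorM is not produced.
Activator VorA is present, so *temA* is transcribed.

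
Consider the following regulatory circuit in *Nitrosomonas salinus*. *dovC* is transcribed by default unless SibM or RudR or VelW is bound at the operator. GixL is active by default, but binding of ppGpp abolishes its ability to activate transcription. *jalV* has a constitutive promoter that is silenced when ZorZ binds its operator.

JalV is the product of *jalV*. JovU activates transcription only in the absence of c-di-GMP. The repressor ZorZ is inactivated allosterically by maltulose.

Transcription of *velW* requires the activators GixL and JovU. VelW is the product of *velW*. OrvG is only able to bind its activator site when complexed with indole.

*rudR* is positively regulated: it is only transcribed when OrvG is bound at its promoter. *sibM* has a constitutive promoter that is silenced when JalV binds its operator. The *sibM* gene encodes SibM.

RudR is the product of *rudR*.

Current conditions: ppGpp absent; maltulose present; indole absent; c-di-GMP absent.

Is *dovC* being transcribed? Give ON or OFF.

Maltulose is present, so ZorZ is inactive.
With no repressor bound, *jalV* is transcribed.
So JalV is produced and active.
With repressor JalV bound, *sibM* is not transcribed.
So SibM is not produced.
Indole is absent, so OrvG is inactive.
Required activator OrvG is absent, so *rudR* is not transcribed.
So RudR is not produced.
ppGpp is absent, so GixL is active.
c-di-GMP is absent, so JovU is active.
No repressor is bound and GixL and JovU are active, so *velW* is transcribed.
So VelW is produced and active.
With repressor VelW bound, *dovC* is not transcribed.

OFF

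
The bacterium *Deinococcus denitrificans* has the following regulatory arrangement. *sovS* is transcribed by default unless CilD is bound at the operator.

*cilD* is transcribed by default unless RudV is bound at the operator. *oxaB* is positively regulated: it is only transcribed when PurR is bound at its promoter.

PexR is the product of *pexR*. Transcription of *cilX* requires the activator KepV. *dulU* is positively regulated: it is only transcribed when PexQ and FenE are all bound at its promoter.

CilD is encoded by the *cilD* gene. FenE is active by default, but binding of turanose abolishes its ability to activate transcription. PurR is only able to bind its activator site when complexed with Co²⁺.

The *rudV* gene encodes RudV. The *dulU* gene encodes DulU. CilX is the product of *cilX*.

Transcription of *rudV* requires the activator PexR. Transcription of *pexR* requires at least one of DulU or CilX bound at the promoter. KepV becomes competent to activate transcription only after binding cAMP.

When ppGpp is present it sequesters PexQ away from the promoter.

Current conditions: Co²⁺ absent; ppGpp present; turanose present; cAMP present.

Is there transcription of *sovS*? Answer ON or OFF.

ppGpp is present, so PexQ is inactive.
Turanose is present, so FenE is inactive.
Required activator PexQ is absent, so *dulU* is not transcribed.
So DulU is not produced.
cAMP is present, so KepV is active.
No repressor is bound and KepV is active, so *cilX* is transcribed.
So CilX is produced and active.
Activator CilX is present, so *pexR* is transcribed.
So PexR is produced and active.
No repressor is bound and PexR is active, so *rudV* is transcribed.
So RudV is produced and active.
With repressor RudV bound, *cilD* is not transcribed.
So CilD is not produced.
With no repressor bound, *sovS* is transcribed.

ON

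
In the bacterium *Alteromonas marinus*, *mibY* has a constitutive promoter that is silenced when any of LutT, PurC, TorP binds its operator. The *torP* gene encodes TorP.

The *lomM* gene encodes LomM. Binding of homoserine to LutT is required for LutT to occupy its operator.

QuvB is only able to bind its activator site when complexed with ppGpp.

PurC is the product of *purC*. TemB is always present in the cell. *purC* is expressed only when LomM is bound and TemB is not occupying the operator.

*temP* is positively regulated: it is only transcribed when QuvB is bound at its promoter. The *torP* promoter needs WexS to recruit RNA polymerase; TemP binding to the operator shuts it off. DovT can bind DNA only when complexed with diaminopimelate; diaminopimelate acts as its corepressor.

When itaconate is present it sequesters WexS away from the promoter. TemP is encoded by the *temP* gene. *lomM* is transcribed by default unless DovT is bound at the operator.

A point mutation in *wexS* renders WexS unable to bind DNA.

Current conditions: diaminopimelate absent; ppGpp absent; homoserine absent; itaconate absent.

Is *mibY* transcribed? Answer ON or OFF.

ON

Homoserine is absent, so LutT is inactive.
Diaminopimelate is absent, so DovT is inactive.
With no repressor bound, *lomM* is transcribed.
So LomM is produced and active.
TemB is produced constitutively and is active.
With repressor TemB bound, *purC* is not transcribed.
So PurC is not produced.
WexS is non-functional in this strain, so it has no effect.
ppGpp is absent, so QuvB is inactive.
Required activator QuvB is absent, so *temP* is not transcribed.
So TemP is not produced.
Required activator WexS is absent, so *torP* is not transcribed.
So TorP is not produced.
With no repressor bound, *mibY* is transcribed.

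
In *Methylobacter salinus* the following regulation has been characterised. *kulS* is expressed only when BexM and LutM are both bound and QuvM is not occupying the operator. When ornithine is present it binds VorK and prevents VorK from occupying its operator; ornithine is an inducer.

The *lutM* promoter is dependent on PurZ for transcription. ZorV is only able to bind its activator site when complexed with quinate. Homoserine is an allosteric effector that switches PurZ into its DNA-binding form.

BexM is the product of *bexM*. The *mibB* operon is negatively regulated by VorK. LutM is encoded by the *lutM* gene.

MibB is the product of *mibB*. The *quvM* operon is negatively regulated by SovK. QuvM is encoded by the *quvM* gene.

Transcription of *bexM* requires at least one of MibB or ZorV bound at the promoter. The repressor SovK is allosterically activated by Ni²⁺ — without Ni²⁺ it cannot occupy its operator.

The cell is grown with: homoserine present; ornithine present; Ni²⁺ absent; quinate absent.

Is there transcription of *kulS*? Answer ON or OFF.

OFF

Ornithine is present, so VorK is inactive.
With no repressor bound, *mibB* is transcribed.
So MibB is produced and active.
Quinate is absent, so ZorV is inactive.
Activator MibB is present, so *bexM* is transcribed.
So BexM is produced and active.
Homoserine is present, so PurZ is active.
No repressor is bound and PurZ is active, so *lutM* is transcribed.
So LutM is produced and active.
Ni²⁺ is absent, so SovK is inactive.
With no repressor bound, *quvM* is transcribed.
So QuvM is produced and active.
With repressor QuvM bound, *kulS* is not transcribed.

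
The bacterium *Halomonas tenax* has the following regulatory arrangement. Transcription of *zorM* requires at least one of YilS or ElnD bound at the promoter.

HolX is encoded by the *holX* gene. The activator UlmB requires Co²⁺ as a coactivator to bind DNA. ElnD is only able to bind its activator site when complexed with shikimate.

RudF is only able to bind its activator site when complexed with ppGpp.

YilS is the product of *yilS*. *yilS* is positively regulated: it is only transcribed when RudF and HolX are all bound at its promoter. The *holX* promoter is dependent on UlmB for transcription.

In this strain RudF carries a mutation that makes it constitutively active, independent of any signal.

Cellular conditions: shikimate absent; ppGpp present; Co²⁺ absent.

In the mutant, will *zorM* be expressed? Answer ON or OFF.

OFF

RudF is constitutively active in this strain.
Co²⁺ is absent, so UlmB is inactive.
Required activator UlmB is absent, so *holX* is not transcribed.
So HolX is not produced.
Required activator HolX is absent, so *yilS* is not transcribed.
So YilS is not produced.
Shikimate is absent, so ElnD is inactive.
No activator is available at the *zorM* promoter, so *zorM* is not transcribed.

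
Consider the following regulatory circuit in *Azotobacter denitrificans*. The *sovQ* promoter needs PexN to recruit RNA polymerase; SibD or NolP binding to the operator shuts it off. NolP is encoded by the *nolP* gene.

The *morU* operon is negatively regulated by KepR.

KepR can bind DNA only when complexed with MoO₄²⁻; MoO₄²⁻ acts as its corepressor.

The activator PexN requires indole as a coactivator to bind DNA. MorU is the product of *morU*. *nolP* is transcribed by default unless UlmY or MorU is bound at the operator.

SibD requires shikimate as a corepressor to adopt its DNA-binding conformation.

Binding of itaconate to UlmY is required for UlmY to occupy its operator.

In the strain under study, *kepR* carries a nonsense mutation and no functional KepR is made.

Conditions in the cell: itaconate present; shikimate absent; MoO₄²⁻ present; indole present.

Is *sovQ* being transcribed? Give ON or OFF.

Shikimate is absent, so SibD is inactive.
Itaconate is present, so UlmY is active.
KepR is non-functional in this strain, so it has no effect.
With no repressor bound, *morU* is transcribed.
So MorU is produced and active.
With repressor UlmY bound, *nolP* is not transcribed.
So NolP is not produced.
Indole is present, so PexN is active.
No repressor is bound and PexN is active, so *sovQ* is transcribed.

ON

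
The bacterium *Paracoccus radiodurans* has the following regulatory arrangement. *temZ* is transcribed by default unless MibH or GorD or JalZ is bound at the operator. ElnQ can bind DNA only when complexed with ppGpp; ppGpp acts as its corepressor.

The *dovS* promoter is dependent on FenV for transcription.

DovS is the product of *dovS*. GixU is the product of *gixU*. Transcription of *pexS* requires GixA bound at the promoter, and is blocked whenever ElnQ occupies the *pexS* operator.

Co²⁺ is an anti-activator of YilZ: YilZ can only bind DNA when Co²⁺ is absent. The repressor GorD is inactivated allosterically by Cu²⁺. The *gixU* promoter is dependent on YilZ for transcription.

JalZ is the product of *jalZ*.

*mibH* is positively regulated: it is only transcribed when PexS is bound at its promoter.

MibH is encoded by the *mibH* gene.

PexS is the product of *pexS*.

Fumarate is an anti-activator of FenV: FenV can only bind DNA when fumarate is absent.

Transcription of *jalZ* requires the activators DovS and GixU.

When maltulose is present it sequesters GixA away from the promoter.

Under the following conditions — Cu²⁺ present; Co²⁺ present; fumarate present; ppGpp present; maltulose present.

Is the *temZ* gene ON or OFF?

ppGpp is present, so ElnQ is active.
Maltulose is present, so GixA is inactive.
With repressor ElnQ bound, *pexS* is not transcribed.
So PexS is not produced.
Required activator PexS is absent, so *mibH* is not transcribed.
So MibH is not produced.
Cu²⁺ is present, so GorD is inactive.
Fumarate is present, so FenV is inactive.
Required activator FenV is absent, so *dovS* is not transcribed.
So DovS is not produced.
Co²⁺ is present, so YilZ is inactive.
Required activator YilZ is absent, so *gixU* is not transcribed.
So GixU is not produced.
Required activator DovS is absent, so *jalZ* is not transcribed.
So JalZ is not produced.
With no repressor bound, *temZ* is transcribed.

ON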